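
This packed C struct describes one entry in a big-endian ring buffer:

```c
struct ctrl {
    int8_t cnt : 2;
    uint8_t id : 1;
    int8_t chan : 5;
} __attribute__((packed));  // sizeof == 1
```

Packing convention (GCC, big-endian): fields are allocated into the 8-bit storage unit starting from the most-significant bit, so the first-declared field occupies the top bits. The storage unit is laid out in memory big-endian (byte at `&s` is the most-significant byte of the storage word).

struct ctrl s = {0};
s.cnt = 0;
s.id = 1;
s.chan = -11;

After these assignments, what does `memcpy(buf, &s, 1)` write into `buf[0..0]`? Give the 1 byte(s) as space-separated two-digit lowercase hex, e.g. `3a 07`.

35

cnt (2b) val=0 bits=0x0 at bit 6: 0x00
id (1b) val=1 bits=0x1 at bit 5: 0x20
chan (5b) val=-11 bits=0x15 at bit 0: 0x35
word = 0x35 → big-endian bytes:
  [0]=0x35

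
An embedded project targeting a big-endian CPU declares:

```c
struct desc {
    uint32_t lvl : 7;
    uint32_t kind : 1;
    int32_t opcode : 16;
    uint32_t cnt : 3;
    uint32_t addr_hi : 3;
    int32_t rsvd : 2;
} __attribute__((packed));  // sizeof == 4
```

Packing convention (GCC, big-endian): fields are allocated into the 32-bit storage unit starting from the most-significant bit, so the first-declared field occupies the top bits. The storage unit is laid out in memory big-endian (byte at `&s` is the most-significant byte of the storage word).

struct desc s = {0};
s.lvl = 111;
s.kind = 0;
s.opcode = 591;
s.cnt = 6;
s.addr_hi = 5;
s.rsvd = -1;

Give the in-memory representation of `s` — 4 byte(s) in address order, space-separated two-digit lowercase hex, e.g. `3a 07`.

lvl:7 = 111 → 0x6f << 25 → word 0xde000000
kind:1 = 0 → 0x0 << 24 → word 0xde000000
opcode:16 = 591 → 0x24f << 8 → word 0xde024f00
cnt:3 = 6 → 0x6 << 5 → word 0xde024fc0
addr_hi:3 = 5 → 0x5 << 2 → word 0xde024fd4
rsvd:2 = -1 → 0x3 << 0 → word 0xde024fd7
word = 0xde024fd7 → big-endian bytes:
  [0]=0xde  [1]=0x02  [2]=0x4f  [3]=0xd7

de 02 4f d7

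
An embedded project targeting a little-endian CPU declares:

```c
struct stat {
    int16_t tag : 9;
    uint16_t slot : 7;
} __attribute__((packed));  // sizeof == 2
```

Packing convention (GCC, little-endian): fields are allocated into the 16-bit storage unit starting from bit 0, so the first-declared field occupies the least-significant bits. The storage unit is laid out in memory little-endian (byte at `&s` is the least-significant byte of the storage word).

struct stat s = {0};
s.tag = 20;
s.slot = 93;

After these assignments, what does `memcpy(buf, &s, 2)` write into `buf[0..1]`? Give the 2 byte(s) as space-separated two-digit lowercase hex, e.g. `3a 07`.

14 ba

tag (9b) val=20 bits=0x14 at bit 0: 0x0014
slot (7b) val=93 bits=0x5d at bit 9: 0xba14
word = 0xba14 → little-endian bytes:
  [0]=0x14  [1]=0xba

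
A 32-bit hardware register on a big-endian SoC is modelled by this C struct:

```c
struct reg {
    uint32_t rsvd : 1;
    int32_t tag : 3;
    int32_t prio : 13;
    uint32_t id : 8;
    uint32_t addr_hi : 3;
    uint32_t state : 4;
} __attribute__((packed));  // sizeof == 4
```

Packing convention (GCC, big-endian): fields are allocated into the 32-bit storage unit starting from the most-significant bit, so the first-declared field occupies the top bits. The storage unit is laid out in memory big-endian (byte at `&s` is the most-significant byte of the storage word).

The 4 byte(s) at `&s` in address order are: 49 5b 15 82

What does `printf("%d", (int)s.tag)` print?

-4

[0]=0x49 [1]=0x5b [2]=0x15 [3]=0x82 (big-endian) → word 0x495b1582
rsvd:1 @ bit 31 → (0x495b1582>>31)&0x1 = 0x0
tag:3 @ bit 28 → (0x495b1582>>28)&0x7 = 0x4  ←
prio:13 @ bit 15 → (0x495b1582>>15)&0x1fff = 0x12b6
id:8 @ bit 7 → (0x495b1582>>7)&0xff = 0x2b
addr_hi:3 @ bit 4 → (0x495b1582>>4)&0x7 = 0x0
state:4 @ bit 0 → (0x495b1582>>0)&0xf = 0x2
tag signed 3b, MSB=1: 4 - 8 = -4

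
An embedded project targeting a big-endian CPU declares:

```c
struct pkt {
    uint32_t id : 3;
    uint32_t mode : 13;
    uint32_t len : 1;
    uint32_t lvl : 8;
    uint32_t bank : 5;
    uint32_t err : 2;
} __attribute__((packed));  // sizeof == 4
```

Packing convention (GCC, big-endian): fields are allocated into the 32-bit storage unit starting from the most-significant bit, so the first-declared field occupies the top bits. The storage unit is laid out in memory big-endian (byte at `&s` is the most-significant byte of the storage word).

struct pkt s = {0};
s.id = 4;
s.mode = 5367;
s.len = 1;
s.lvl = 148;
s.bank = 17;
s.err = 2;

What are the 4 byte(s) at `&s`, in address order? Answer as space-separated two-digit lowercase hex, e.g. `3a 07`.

id:3 = 4 → 0x4 << 29 → word 0x80000000
mode:13 = 5367 → 0x14f7 << 16 → word 0x94f70000
len:1 = 1 → 0x1 << 15 → word 0x94f78000
lvl:8 = 148 → 0x94 << 7 → word 0x94f7ca00
bank:5 = 17 → 0x11 << 2 → word 0x94f7ca44
err:2 = 2 → 0x2 << 0 → word 0x94f7ca46
word = 0x94f7ca46 → big-endian bytes:
  [0]=0x94  [1]=0xf7  [2]=0xca  [3]=0x46

94 f7 ca 46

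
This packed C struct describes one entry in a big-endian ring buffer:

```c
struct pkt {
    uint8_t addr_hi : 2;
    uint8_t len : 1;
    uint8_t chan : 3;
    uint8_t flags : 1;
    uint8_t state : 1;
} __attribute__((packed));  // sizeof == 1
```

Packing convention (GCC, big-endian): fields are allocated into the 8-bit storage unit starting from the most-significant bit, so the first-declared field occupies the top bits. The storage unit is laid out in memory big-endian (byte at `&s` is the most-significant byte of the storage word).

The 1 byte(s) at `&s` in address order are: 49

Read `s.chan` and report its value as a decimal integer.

2

[0]=0x49 (big-endian) → word 0x49
addr_hi [6+:2] = (word>>6) & 0x3 = 1
len [5+:1] = (word>>5) & 0x1 = 0
chan [2+:3] = (word>>2) & 0x7 = 2  ←
flags [1+:1] = (word>>1) & 0x1 = 0
state [0+:1] = (word>>0) & 0x1 = 1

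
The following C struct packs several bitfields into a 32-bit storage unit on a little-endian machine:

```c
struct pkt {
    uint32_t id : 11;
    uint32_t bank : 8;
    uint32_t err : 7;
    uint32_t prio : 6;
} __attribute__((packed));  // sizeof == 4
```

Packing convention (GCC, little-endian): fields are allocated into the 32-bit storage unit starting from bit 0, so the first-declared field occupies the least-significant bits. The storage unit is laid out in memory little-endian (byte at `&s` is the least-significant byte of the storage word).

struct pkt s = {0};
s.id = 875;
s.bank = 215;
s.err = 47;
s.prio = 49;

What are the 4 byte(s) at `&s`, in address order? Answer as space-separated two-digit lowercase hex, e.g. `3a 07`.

6b bb 7e c5

id (11b) val=875 bits=0x36b at bit 0: 0x0000036b
bank (8b) val=215 bits=0xd7 at bit 11: 0x0006bb6b
err (7b) val=47 bits=0x2f at bit 19: 0x017ebb6b
prio (6b) val=49 bits=0x31 at bit 26: 0xc57ebb6b
word = 0xc57ebb6b → little-endian bytes:
  [0]=0x6b  [1]=0xbb  [2]=0x7e  [3]=0xc5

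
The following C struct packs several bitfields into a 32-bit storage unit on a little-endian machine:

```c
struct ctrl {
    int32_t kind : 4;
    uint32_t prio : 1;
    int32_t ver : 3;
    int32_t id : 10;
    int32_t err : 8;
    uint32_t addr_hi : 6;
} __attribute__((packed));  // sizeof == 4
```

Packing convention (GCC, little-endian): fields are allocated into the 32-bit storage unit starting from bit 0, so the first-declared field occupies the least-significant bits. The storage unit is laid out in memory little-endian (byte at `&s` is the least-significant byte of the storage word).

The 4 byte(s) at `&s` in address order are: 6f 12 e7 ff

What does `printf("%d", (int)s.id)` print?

[0]=0x6f [1]=0x12 [2]=0xe7 [3]=0xff (little-endian) → word 0xffe7126f
kind [0+:4] = (word>>0) & 0xf = 15
prio [4+:1] = (word>>4) & 0x1 = 0
ver [5+:3] = (word>>5) & 0x7 = 3
id [8+:10] = (word>>8) & 0x3ff = 786  ←
err [18+:8] = (word>>18) & 0xff = 249
addr_hi [26+:6] = (word>>26) & 0x3f = 63
id signed 10b, MSB=1: 786 - 1024 = -238

-238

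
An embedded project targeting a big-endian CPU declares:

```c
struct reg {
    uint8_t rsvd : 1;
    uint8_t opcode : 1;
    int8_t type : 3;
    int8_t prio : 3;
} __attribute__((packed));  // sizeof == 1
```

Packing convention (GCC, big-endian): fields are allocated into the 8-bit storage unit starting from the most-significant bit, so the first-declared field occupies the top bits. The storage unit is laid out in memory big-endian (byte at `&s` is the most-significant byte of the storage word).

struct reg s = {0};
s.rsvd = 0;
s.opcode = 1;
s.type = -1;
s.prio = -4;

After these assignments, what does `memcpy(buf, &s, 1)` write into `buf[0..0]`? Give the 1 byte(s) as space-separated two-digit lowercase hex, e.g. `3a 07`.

rsvd (1b) val=0 bits=0x0 at bit 7: 0x00
opcode (1b) val=1 bits=0x1 at bit 6: 0x40
type (3b) val=-1 bits=0x7 at bit 3: 0x78
prio (3b) val=-4 bits=0x4 at bit 0: 0x7c
word = 0x7c → big-endian bytes:
  [0]=0x7c

7c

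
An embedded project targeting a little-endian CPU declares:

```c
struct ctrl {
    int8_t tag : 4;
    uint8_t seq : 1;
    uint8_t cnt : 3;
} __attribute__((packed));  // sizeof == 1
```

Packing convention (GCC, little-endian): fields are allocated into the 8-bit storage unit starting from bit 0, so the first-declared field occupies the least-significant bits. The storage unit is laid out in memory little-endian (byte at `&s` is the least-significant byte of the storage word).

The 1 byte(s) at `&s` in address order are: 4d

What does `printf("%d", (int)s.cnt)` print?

[0]=0x4d (little-endian) → word 0x4d
tag [0+:4] = (word>>0) & 0xf = 13
seq [4+:1] = (word>>4) & 0x1 = 0
cnt [5+:3] = (word>>5) & 0x7 = 2  ←

2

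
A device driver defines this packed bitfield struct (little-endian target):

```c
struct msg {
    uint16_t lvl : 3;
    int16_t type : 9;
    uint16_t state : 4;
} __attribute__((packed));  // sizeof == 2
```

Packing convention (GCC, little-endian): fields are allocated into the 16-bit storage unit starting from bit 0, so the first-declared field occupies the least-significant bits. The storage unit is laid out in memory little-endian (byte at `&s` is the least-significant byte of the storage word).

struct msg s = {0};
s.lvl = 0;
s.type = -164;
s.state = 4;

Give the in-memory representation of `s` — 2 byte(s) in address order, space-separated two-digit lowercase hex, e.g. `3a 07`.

e0 4a

[0+:3] lvl=0 & 0x7 = 0x0; word=0x0000
[3+:9] type=-164 & 0x1ff = 0x15c; word=0x0ae0
[12+:4] state=4 & 0xf = 0x4; word=0x4ae0
word = 0x4ae0 → little-endian bytes:
  [0]=0xe0  [1]=0x4a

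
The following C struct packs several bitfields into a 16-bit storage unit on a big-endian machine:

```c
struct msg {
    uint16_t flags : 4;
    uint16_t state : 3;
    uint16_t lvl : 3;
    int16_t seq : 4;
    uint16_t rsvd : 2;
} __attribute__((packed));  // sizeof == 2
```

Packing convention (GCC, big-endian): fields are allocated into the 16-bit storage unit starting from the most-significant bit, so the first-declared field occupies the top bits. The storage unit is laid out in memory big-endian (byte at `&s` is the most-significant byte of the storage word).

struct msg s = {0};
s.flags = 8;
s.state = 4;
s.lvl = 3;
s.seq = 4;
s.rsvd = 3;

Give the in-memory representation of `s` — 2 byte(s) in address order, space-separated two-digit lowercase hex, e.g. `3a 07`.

flags (4b) val=8 bits=0x8 at bit 12: 0x8000
state (3b) val=4 bits=0x4 at bit 9: 0x8800
lvl (3b) val=3 bits=0x3 at bit 6: 0x88c0
seq (4b) val=4 bits=0x4 at bit 2: 0x88d0
rsvd (2b) val=3 bits=0x3 at bit 0: 0x88d3
word = 0x88d3 → big-endian bytes:
  [0]=0x88  [1]=0xd3

88 d3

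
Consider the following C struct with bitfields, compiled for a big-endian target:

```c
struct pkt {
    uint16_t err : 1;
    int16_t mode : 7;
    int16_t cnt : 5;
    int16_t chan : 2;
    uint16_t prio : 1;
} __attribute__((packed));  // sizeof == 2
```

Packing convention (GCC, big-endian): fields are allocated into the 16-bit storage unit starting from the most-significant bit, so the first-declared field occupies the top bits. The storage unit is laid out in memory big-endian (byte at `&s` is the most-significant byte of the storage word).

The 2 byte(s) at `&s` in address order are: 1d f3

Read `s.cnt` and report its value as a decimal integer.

[0]=0x1d [1]=0xf3 (big-endian) → word 0x1df3
err [15+:1] = (word>>15) & 0x1 = 0
mode [8+:7] = (word>>8) & 0x7f = 29
cnt [3+:5] = (word>>3) & 0x1f = 30  ←
chan [1+:2] = (word>>1) & 0x3 = 1
prio [0+:1] = (word>>0) & 0x1 = 1
cnt signed 5b, MSB=1: 30 - 32 = -2

-2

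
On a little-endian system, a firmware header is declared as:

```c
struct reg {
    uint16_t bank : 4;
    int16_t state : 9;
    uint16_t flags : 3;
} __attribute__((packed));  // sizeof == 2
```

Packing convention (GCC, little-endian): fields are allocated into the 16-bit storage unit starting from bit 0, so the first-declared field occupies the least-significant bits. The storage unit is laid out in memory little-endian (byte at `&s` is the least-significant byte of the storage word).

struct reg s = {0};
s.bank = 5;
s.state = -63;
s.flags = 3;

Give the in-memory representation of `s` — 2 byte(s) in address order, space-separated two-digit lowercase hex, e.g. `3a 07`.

[0+:4] bank=5 & 0xf = 0x5; word=0x0005
[4+:9] state=-63 & 0x1ff = 0x1c1; word=0x1c15
[13+:3] flags=3 & 0x7 = 0x3; word=0x7c15
word = 0x7c15 → little-endian bytes:
  [0]=0x15  [1]=0x7c

15 7c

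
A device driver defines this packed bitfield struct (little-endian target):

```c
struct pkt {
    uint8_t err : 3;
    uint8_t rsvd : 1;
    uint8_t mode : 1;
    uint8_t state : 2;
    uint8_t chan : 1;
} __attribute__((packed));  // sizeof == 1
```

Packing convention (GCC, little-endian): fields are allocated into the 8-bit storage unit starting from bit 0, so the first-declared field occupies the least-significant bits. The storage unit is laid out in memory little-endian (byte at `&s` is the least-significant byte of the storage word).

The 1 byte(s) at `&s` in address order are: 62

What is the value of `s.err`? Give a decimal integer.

[0]=0x62 (little-endian) → word 0x62
err [0+:3] = (word>>0) & 0x7 = 2  ←
rsvd [3+:1] = (word>>3) & 0x1 = 0
mode [4+:1] = (word>>4) & 0x1 = 0
state [5+:2] = (word>>5) & 0x3 = 3
chan [7+:1] = (word>>7) & 0x1 = 0

2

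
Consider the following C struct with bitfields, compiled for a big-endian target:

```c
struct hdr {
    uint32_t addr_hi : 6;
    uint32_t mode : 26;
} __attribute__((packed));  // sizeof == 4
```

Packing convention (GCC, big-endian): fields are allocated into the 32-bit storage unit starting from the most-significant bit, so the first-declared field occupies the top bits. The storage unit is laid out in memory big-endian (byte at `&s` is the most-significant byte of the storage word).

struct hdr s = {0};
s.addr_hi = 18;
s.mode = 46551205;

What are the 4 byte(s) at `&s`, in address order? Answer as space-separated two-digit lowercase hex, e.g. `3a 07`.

4a c6 50 a5

[26+:6] addr_hi=18 & 0x3f = 0x12; word=0x48000000
[0+:26] mode=46551205 & 0x3ffffff = 0x2c650a5; word=0x4ac650a5
word = 0x4ac650a5 → big-endian bytes:
  [0]=0x4a  [1]=0xc6  [2]=0x50  [3]=0xa5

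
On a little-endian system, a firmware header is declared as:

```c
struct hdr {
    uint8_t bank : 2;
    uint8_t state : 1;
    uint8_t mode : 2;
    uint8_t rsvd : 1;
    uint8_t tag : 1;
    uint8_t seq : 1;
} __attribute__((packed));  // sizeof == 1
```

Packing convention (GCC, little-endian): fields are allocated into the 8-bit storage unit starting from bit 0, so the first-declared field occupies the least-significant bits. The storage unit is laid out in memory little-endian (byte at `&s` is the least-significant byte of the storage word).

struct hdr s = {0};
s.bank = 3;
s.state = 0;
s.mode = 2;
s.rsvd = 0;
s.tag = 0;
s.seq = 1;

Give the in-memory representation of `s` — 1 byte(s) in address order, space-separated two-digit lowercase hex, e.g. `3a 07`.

93

[0+:2] bank=3 & 0x3 = 0x3; word=0x03
[2+:1] state=0 & 0x1 = 0x0; word=0x03
[3+:2] mode=2 & 0x3 = 0x2; word=0x13
[5+:1] rsvd=0 & 0x1 = 0x0; word=0x13
[6+:1] tag=0 & 0x1 = 0x0; word=0x13
[7+:1] seq=1 & 0x1 = 0x1; word=0x93
word = 0x93 → little-endian bytes:
  [0]=0x93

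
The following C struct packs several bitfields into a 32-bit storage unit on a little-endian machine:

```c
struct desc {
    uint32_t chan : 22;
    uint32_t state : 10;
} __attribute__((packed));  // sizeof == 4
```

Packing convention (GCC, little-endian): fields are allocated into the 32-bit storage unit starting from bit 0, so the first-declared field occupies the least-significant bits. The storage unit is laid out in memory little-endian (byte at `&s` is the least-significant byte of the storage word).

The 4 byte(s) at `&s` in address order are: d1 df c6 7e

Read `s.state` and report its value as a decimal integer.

[0]=0xd1 [1]=0xdf [2]=0xc6 [3]=0x7e (little-endian) → word 0x7ec6dfd1
chan:22 @ bit 0 → (0x7ec6dfd1>>0)&0x3fffff = 0x6dfd1
state:10 @ bit 22 → (0x7ec6dfd1>>22)&0x3ff = 0x1fb  ←

507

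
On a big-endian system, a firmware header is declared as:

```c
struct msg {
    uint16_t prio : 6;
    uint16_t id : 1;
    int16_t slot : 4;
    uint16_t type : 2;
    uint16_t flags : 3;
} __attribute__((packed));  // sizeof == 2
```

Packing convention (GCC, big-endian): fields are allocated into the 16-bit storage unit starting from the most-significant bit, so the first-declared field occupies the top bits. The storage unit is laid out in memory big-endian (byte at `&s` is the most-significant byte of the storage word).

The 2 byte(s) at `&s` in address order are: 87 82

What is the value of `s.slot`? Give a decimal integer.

-4

[0]=0x87 [1]=0x82 (big-endian) → word 0x8782
prio:6 @ bit 10 → (0x8782>>10)&0x3f = 0x21
id:1 @ bit 9 → (0x8782>>9)&0x1 = 0x1
slot:4 @ bit 5 → (0x8782>>5)&0xf = 0xc  ←
type:2 @ bit 3 → (0x8782>>3)&0x3 = 0x0
flags:3 @ bit 0 → (0x8782>>0)&0x7 = 0x2
slot signed 4b, MSB=1: 12 - 16 = -4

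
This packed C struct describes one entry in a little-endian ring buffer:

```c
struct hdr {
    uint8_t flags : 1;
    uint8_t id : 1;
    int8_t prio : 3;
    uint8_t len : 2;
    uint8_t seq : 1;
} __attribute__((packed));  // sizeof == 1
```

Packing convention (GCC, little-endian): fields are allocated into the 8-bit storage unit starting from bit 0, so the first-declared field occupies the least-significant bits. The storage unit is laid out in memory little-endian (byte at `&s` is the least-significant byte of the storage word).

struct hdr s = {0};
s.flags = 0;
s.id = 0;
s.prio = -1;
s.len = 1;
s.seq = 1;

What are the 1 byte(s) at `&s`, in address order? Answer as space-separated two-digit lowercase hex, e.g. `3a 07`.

[0+:1] flags=0 & 0x1 = 0x0; word=0x00
[1+:1] id=0 & 0x1 = 0x0; word=0x00
[2+:3] prio=-1 & 0x7 = 0x7; word=0x1c
[5+:2] len=1 & 0x3 = 0x1; word=0x3c
[7+:1] seq=1 & 0x1 = 0x1; word=0xbc
word = 0xbc → little-endian bytes:
  [0]=0xbc

bc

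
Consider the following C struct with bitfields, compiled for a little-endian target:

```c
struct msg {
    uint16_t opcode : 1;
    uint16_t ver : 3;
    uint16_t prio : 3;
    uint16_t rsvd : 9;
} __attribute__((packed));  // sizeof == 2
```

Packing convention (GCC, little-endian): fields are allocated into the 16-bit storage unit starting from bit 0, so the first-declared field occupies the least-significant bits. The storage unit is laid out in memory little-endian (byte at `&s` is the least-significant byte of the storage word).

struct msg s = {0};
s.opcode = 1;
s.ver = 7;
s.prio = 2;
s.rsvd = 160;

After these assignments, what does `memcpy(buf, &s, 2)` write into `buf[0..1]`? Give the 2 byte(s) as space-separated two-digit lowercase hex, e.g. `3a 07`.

opcode (1b) val=1 bits=0x1 at bit 0: 0x0001
ver (3b) val=7 bits=0x7 at bit 1: 0x000f
prio (3b) val=2 bits=0x2 at bit 4: 0x002f
rsvd (9b) val=160 bits=0xa0 at bit 7: 0x502f
word = 0x502f → little-endian bytes:
  [0]=0x2f  [1]=0x50

2f 50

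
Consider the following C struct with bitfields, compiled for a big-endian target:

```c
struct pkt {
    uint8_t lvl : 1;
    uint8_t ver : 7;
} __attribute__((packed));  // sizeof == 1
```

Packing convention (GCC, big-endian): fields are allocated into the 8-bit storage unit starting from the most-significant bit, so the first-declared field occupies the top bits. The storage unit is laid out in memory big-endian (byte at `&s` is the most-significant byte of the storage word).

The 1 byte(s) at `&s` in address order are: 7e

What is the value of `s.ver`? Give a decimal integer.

[0]=0x7e (big-endian) → word 0x7e
lvl [7+:1] = (word>>7) & 0x1 = 0
ver [0+:7] = (word>>0) & 0x7f = 126  ←

126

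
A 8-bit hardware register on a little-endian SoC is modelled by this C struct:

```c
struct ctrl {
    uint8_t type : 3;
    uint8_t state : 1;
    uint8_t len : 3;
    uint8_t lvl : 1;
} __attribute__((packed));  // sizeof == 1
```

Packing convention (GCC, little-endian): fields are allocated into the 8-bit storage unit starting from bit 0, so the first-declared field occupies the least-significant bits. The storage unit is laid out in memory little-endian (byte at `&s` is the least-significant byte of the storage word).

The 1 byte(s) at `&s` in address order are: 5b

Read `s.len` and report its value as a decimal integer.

5

[0]=0x5b (little-endian) → word 0x5b
type [0+:3] = (word>>0) & 0x7 = 3
state [3+:1] = (word>>3) & 0x1 = 1
len [4+:3] = (word>>4) & 0x7 = 5  ←
lvl [7+:1] = (word>>7) & 0x1 = 0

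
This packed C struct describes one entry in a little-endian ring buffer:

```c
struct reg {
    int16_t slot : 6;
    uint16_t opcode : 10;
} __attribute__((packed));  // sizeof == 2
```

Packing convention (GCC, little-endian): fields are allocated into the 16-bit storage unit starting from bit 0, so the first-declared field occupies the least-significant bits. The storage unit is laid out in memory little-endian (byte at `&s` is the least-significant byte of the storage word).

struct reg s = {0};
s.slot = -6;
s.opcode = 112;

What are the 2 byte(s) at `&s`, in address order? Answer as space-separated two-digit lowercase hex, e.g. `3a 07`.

[0+:6] slot=-6 & 0x3f = 0x3a; word=0x003a
[6+:10] opcode=112 & 0x3ff = 0x70; word=0x1c3a
word = 0x1c3a → little-endian bytes:
  [0]=0x3a  [1]=0x1c

3a 1c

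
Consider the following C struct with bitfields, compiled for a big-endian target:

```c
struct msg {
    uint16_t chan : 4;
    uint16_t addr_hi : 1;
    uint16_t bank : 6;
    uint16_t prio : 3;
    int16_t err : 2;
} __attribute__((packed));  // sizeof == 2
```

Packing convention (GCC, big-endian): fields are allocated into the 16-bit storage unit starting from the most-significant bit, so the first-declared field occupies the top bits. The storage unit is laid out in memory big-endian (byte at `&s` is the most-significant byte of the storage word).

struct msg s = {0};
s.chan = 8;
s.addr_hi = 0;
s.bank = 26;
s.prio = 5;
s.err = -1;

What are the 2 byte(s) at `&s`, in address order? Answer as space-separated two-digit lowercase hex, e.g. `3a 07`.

83 57

chan (4b) val=8 bits=0x8 at bit 12: 0x8000
addr_hi (1b) val=0 bits=0x0 at bit 11: 0x8000
bank (6b) val=26 bits=0x1a at bit 5: 0x8340
prio (3b) val=5 bits=0x5 at bit 2: 0x8354
err (2b) val=-1 bits=0x3 at bit 0: 0x8357
word = 0x8357 → big-endian bytes:
  [0]=0x83  [1]=0x57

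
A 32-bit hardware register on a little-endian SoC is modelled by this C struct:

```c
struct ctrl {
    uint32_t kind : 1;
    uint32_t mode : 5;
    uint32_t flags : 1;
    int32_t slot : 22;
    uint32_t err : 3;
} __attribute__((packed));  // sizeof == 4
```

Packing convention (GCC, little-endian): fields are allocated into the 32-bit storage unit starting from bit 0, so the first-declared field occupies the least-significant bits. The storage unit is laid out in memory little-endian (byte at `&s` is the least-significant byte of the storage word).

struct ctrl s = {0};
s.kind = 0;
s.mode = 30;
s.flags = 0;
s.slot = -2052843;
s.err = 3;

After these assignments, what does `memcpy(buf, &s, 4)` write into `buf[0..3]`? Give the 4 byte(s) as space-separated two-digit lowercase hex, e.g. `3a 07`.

kind:1 = 0 → 0x0 << 0 → word 0x00000000
mode:5 = 30 → 0x1e << 1 → word 0x0000003c
flags:1 = 0 → 0x0 << 6 → word 0x0000003c
slot:22 = -2052843 → 0x20ad15 << 7 → word 0x10568abc
err:3 = 3 → 0x3 << 29 → word 0x70568abc
word = 0x70568abc → little-endian bytes:
  [0]=0xbc  [1]=0x8a  [2]=0x56  [3]=0x70

bc 8a 56 70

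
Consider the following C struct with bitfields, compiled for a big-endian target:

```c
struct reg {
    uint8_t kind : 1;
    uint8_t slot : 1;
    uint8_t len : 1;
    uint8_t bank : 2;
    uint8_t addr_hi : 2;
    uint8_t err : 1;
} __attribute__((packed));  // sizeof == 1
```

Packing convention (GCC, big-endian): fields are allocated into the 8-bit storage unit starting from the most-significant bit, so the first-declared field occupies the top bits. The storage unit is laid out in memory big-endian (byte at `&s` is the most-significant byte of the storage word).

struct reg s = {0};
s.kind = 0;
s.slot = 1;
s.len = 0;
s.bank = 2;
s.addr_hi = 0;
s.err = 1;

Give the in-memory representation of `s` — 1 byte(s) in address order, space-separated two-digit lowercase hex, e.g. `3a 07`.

51

kind (1b) val=0 bits=0x0 at bit 7: 0x00
slot (1b) val=1 bits=0x1 at bit 6: 0x40
len (1b) val=0 bits=0x0 at bit 5: 0x40
bank (2b) val=2 bits=0x2 at bit 3: 0x50
addr_hi (2b) val=0 bits=0x0 at bit 1: 0x50
err (1b) val=1 bits=0x1 at bit 0: 0x51
word = 0x51 → big-endian bytes:
  [0]=0x51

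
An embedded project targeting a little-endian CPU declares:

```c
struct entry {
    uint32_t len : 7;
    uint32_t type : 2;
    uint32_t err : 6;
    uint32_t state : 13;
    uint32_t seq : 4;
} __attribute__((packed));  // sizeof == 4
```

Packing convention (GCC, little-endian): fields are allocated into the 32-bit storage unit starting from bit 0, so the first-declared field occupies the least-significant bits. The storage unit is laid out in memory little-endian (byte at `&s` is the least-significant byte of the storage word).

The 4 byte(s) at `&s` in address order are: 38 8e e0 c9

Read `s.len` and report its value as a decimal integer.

[0]=0x38 [1]=0x8e [2]=0xe0 [3]=0xc9 (little-endian) → word 0xc9e08e38
len:7 @ bit 0 → (0xc9e08e38>>0)&0x7f = 0x38  ←
type:2 @ bit 7 → (0xc9e08e38>>7)&0x3 = 0x0
err:6 @ bit 9 → (0xc9e08e38>>9)&0x3f = 0x7
state:13 @ bit 15 → (0xc9e08e38>>15)&0x1fff = 0x13c1
seq:4 @ bit 28 → (0xc9e08e38>>28)&0xf = 0xc

56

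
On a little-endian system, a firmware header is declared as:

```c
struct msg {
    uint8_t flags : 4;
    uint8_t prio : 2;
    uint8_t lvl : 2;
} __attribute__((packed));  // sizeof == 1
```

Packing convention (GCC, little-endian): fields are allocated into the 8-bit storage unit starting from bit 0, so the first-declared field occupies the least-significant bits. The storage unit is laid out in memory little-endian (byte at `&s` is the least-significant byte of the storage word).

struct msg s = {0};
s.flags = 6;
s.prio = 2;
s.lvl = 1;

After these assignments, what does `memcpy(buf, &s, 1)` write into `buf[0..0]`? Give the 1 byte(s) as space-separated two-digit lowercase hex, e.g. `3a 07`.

66

flags (4b) val=6 bits=0x6 at bit 0: 0x06
prio (2b) val=2 bits=0x2 at bit 4: 0x26
lvl (2b) val=1 bits=0x1 at bit 6: 0x66
word = 0x66 → little-endian bytes:
  [0]=0x66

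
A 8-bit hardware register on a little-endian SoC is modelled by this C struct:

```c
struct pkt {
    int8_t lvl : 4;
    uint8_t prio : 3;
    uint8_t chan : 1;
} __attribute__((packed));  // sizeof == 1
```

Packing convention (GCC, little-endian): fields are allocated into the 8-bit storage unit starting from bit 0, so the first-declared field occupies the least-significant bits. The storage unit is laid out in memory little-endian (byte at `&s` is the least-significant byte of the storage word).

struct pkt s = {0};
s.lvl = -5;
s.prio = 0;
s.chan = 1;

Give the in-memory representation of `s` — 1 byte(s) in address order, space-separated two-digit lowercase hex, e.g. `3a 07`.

[0+:4] lvl=-5 & 0xf = 0xb; word=0x0b
[4+:3] prio=0 & 0x7 = 0x0; word=0x0b
[7+:1] chan=1 & 0x1 = 0x1; word=0x8b
word = 0x8b → little-endian bytes:
  [0]=0x8b

8b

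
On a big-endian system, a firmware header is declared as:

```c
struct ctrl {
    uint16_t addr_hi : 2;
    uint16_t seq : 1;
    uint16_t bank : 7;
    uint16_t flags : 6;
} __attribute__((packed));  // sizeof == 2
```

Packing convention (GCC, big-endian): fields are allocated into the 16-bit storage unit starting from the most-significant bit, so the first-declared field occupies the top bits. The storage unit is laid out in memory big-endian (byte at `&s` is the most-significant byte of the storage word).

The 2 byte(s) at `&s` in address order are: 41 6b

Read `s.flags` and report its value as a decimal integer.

[0]=0x41 [1]=0x6b (big-endian) → word 0x416b
addr_hi [14+:2] = (word>>14) & 0x3 = 1
seq [13+:1] = (word>>13) & 0x1 = 0
bank [6+:7] = (word>>6) & 0x7f = 5
flags [0+:6] = (word>>0) & 0x3f = 43  ←

43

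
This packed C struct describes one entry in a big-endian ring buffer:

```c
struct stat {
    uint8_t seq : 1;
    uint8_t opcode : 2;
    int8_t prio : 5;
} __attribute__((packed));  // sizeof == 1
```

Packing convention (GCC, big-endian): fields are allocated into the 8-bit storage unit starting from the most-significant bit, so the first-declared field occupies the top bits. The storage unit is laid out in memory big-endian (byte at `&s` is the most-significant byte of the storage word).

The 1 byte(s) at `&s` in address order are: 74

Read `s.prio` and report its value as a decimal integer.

-12

[0]=0x74 (big-endian) → word 0x74
seq [7+:1] = (word>>7) & 0x1 = 0
opcode [5+:2] = (word>>5) & 0x3 = 3
prio [0+:5] = (word>>0) & 0x1f = 20  ←
prio signed 5b, MSB=1: 20 - 32 = -12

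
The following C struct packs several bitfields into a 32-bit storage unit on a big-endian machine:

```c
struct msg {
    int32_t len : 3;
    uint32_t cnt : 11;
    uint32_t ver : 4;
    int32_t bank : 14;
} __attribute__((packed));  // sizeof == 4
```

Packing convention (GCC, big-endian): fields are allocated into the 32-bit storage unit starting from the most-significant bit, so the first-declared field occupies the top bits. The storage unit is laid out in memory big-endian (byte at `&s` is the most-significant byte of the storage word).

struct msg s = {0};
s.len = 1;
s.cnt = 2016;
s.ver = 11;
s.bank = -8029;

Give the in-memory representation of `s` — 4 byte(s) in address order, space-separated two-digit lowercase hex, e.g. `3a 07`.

[29+:3] len=1 & 0x7 = 0x1; word=0x20000000
[18+:11] cnt=2016 & 0x7ff = 0x7e0; word=0x3f800000
[14+:4] ver=11 & 0xf = 0xb; word=0x3f82c000
[0+:14] bank=-8029 & 0x3fff = 0x20a3; word=0x3f82e0a3
word = 0x3f82e0a3 → big-endian bytes:
  [0]=0x3f  [1]=0x82  [2]=0xe0  [3]=0xa3

3f 82 e0 a3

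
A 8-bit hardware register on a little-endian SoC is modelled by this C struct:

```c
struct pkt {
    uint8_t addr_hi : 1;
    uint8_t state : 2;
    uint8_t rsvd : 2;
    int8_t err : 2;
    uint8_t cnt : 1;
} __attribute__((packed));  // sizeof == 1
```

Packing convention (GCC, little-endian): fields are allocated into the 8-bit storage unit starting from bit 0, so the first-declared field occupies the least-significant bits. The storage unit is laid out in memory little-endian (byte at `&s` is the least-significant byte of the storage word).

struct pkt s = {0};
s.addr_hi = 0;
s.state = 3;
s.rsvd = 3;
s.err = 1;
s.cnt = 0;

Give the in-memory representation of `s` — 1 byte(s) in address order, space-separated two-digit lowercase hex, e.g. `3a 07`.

3e

addr_hi (1b) val=0 bits=0x0 at bit 0: 0x00
state (2b) val=3 bits=0x3 at bit 1: 0x06
rsvd (2b) val=3 bits=0x3 at bit 3: 0x1e
err (2b) val=1 bits=0x1 at bit 5: 0x3e
cnt (1b) val=0 bits=0x0 at bit 7: 0x3e
word = 0x3e → little-endian bytes:
  [0]=0x3e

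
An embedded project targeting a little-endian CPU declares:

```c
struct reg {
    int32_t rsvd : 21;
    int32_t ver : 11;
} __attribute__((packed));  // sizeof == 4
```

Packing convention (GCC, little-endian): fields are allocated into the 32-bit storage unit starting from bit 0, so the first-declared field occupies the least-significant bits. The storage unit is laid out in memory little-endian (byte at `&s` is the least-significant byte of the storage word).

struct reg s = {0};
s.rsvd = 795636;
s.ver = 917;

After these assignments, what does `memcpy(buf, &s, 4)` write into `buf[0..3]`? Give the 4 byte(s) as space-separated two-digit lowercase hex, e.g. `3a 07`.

rsvd:21 = 795636 → 0xc23f4 << 0 → word 0x000c23f4
ver:11 = 917 → 0x395 << 21 → word 0x72ac23f4
word = 0x72ac23f4 → little-endian bytes:
  [0]=0xf4  [1]=0x23  [2]=0xac  [3]=0x72

f4 23 ac 72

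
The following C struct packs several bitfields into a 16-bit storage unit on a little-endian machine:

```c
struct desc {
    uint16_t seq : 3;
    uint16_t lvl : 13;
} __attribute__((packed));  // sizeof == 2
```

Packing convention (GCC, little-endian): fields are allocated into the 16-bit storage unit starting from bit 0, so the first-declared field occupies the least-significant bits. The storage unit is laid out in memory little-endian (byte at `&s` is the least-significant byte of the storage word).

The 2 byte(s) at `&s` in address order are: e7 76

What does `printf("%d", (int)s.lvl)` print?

3804

[0]=0xe7 [1]=0x76 (little-endian) → word 0x76e7
seq [0+:3] = (word>>0) & 0x7 = 7
lvl [3+:13] = (word>>3) & 0x1fff = 3804  ←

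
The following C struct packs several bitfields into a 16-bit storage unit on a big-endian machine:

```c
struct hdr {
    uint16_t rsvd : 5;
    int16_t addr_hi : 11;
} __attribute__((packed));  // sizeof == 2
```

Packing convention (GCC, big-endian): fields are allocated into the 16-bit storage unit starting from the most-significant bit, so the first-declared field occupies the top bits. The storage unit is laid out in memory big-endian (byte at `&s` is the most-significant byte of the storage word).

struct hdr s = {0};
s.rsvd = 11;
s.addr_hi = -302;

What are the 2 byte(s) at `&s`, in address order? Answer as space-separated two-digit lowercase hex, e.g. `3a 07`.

rsvd (5b) val=11 bits=0xb at bit 11: 0x5800
addr_hi (11b) val=-302 bits=0x6d2 at bit 0: 0x5ed2
word = 0x5ed2 → big-endian bytes:
  [0]=0x5e  [1]=0xd2

5e d2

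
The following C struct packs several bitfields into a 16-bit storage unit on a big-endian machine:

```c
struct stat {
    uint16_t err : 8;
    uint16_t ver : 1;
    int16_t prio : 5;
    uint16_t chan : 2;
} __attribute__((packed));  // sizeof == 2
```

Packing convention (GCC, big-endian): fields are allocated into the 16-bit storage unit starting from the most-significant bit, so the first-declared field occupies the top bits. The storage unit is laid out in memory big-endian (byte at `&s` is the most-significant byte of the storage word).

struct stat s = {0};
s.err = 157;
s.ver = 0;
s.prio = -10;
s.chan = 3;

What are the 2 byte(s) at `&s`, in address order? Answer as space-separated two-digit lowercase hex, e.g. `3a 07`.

9d 5b

[8+:8] err=157 & 0xff = 0x9d; word=0x9d00
[7+:1] ver=0 & 0x1 = 0x0; word=0x9d00
[2+:5] prio=-10 & 0x1f = 0x16; word=0x9d58
[0+:2] chan=3 & 0x3 = 0x3; word=0x9d5b
word = 0x9d5b → big-endian bytes:
  [0]=0x9d  [1]=0x5b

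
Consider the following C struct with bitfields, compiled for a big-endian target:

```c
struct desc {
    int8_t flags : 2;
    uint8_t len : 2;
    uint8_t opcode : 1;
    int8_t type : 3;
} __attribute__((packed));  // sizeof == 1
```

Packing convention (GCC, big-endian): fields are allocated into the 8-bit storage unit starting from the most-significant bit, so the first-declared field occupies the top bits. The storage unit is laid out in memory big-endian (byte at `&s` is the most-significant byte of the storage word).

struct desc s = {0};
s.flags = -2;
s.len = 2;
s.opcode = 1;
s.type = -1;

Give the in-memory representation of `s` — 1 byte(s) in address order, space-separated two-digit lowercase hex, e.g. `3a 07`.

[6+:2] flags=-2 & 0x3 = 0x2; word=0x80
[4+:2] len=2 & 0x3 = 0x2; word=0xa0
[3+:1] opcode=1 & 0x1 = 0x1; word=0xa8
[0+:3] type=-1 & 0x7 = 0x7; word=0xaf
word = 0xaf → big-endian bytes:
  [0]=0xaf

af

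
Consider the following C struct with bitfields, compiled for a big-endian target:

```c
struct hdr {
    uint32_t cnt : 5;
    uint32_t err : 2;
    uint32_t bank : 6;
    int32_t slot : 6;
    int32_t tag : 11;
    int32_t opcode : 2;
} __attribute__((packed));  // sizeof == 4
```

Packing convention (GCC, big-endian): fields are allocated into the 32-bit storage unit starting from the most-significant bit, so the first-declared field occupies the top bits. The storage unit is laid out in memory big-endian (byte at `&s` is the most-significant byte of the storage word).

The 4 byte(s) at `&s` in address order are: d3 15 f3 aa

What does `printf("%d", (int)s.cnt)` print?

[0]=0xd3 [1]=0x15 [2]=0xf3 [3]=0xaa (big-endian) → word 0xd315f3aa
cnt [27+:5] = (word>>27) & 0x1f = 26  ←
err [25+:2] = (word>>25) & 0x3 = 1
bank [19+:6] = (word>>19) & 0x3f = 34
slot [13+:6] = (word>>13) & 0x3f = 47
tag [2+:11] = (word>>2) & 0x7ff = 1258
opcode [0+:2] = (word>>0) & 0x3 = 2

26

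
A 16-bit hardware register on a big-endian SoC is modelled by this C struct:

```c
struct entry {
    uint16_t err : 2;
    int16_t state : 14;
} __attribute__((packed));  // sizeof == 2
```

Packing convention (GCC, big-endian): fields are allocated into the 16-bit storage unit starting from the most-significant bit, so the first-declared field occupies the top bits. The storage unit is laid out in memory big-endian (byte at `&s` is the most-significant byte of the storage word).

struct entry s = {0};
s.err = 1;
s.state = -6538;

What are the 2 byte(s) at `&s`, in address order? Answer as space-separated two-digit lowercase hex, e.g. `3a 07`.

[14+:2] err=1 & 0x3 = 0x1; word=0x4000
[0+:14] state=-6538 & 0x3fff = 0x2676; word=0x6676
word = 0x6676 → big-endian bytes:
  [0]=0x66  [1]=0x76

66 76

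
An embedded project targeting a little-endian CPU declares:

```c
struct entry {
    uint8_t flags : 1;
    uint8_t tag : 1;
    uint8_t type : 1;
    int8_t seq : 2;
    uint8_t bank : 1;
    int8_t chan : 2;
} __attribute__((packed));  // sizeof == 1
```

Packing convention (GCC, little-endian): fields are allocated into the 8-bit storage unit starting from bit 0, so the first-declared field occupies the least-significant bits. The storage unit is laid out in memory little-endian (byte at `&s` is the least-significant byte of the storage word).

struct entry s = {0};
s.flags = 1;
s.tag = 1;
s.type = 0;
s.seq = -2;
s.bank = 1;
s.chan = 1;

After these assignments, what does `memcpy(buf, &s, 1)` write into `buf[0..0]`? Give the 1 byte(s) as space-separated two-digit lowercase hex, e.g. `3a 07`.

73

flags (1b) val=1 bits=0x1 at bit 0: 0x01
tag (1b) val=1 bits=0x1 at bit 1: 0x03
type (1b) val=0 bits=0x0 at bit 2: 0x03
seq (2b) val=-2 bits=0x2 at bit 3: 0x13
bank (1b) val=1 bits=0x1 at bit 5: 0x33
chan (2b) val=1 bits=0x1 at bit 6: 0x73
word = 0x73 → little-endian bytes:
  [0]=0x73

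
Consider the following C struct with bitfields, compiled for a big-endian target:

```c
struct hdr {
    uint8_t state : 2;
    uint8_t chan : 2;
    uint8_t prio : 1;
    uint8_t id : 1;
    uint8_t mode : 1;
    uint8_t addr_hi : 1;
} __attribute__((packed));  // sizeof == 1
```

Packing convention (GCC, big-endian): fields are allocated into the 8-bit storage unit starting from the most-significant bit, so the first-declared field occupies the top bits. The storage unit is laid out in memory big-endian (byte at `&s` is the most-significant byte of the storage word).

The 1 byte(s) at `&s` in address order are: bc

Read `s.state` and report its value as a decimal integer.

2

[0]=0xbc (big-endian) → word 0xbc
state [6+:2] = (word>>6) & 0x3 = 2  ←
chan [4+:2] = (word>>4) & 0x3 = 3
prio [3+:1] = (word>>3) & 0x1 = 1
id [2+:1] = (word>>2) & 0x1 = 1
mode [1+:1] = (word>>1) & 0x1 = 0
addr_hi [0+:1] = (word>>0) & 0x1 = 0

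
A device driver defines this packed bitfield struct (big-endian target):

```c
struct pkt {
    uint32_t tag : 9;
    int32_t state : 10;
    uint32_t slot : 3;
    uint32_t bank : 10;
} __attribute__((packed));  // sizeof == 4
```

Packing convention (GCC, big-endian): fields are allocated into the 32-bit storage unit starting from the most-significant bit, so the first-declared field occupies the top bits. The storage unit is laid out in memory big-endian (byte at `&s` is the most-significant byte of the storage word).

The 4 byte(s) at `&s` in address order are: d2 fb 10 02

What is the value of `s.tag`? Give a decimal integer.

421

[0]=0xd2 [1]=0xfb [2]=0x10 [3]=0x02 (big-endian) → word 0xd2fb1002
tag:9 @ bit 23 → (0xd2fb1002>>23)&0x1ff = 0x1a5  ←
state:10 @ bit 13 → (0xd2fb1002>>13)&0x3ff = 0x3d8
slot:3 @ bit 10 → (0xd2fb1002>>10)&0x7 = 0x4
bank:10 @ bit 0 → (0xd2fb1002>>0)&0x3ff = 0x2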